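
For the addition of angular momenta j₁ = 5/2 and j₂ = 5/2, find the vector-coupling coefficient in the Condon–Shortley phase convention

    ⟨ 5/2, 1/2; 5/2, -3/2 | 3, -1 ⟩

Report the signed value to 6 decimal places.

√[7·2!3!3!/9! · 3!2!1!4!2!4!] = √(96/5)
  +(−1)^0/∏(0,2,2,1,1,2)! = 1/8  (running 1/8)
  +(−1)^1/∏(1,1,1,0,2,3)! = -1/12  (running 1/24)
⟨..|..⟩ = √(96/5)·(1/24) = +0.182574

+√(1/30) = +0.182574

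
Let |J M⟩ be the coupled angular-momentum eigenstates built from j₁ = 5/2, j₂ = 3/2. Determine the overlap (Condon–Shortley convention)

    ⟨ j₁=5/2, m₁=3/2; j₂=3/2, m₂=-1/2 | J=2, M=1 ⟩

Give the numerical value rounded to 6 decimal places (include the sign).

+√(1/42) = +0.154303

√[5·2!3!1!/7! · 4!1!1!2!3!1!] = √(24/7)
  +(−1)^0/∏(0,2,1,1,2,0)! = 1/4  (running 1/4)
  +(−1)^1/∏(1,1,0,0,3,1)! = -1/6  (running 1/12)
⟨..|..⟩ = √(24/7)·(1/12) = +0.154303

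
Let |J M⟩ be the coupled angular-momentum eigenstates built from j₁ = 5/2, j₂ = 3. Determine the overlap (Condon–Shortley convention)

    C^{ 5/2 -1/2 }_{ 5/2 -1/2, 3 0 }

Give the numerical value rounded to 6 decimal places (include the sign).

+√(8/105) = +0.276026

√[6·3!2!3!/9! · 2!3!3!3!2!3!] = √(216/35)
  +(−1)^1/∏(1,2,2,2,0,1)! = -1/8  (running -1/8)
  +(−1)^2/∏(2,1,1,1,1,2)! = 1/4  (running 1/8)
  +(−1)^3/∏(3,0,0,0,2,3)! = -1/72  (running 1/9)
⟨..|..⟩ = √(216/35)·(1/9) = +0.276026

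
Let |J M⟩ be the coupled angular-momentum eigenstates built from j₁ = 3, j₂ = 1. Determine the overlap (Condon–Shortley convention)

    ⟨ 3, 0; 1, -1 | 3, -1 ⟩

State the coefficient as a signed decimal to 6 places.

+√(1/2) ≈ +0.707107

√[7·1!5!1!/8! · 3!3!0!2!2!4!] = √(72)
  +(−1)^0/∏(0,1,3,0,2,1)! = 1/12  (running 1/12)
⟨..|..⟩ = √(72)·(1/12) = +0.707107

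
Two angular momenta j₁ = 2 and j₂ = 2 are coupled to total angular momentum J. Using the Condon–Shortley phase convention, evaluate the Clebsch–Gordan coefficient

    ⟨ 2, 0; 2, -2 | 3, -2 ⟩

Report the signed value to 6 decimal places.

+0.707107  (= +√(1/2))

√[7·1!3!3!/8! · 2!2!0!4!1!5!] = √(72)
  +(−1)^0/∏(0,1,2,0,1,3)! = 1/12  (running 1/12)
⟨..|..⟩ = √(72)·(1/12) = +0.707107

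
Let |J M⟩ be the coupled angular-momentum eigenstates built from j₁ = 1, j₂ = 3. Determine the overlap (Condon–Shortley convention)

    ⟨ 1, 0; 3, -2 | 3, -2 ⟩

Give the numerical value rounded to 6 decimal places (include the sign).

triangle: 1!*1!*5!/8! = 120/40320
(j±m)!: 1!*1!*1!*5!*1!*5! = 14400
prefactor² = (2J+1)*Δ*N² = 300
  k=0: +1/(0!*1!*1!*1!*0!*4!) = 1/24
  k=1: −1/(1!*0!*0!*0!*1!*5!) = -1/120
Σ = 1/30  ⇒  CG² = 300*1/30² = 1/3
CG = +√(1/3) = +0.577350

+0.577350  (= +√(1/3))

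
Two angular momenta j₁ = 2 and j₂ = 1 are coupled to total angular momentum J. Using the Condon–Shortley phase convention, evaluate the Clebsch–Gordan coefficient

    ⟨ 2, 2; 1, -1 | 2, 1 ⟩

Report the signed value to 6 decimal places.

+√(1/3) = +0.577350

√[5·1!3!1!/6! · 4!0!0!2!3!1!] = √(12)
  +(−1)^0/∏(0,1,0,0,3,1)! = 1/6  (running 1/6)
⟨..|..⟩ = √(12)·(1/6) = +0.577350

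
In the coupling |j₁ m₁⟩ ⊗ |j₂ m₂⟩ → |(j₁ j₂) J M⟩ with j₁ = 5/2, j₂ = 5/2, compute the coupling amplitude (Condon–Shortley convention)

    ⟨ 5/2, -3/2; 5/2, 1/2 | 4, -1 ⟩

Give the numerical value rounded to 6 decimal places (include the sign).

√[9·1!4!4!/10! · 1!4!3!2!3!5!] = √(10368/35)
  +(−1)^0/∏(0,1,4,3,0,1)! = 1/144  (running 1/144)
  +(−1)^1/∏(1,0,3,2,1,2)! = -1/24  (running -5/144)
⟨..|..⟩ = √(10368/35)·(-5/144) = -0.597614

−√(5/14) = -0.597614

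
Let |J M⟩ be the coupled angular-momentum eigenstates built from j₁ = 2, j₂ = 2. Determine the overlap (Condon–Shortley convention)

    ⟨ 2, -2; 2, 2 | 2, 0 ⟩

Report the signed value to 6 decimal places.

+√(2/7) ≈ +0.534522

j₁+j₂−J=2  J+j₁−j₂=2  J−j₁+j₂=2  j₁+j₂+J+1=7
(j₁±m₁, j₂±m₂, J±M) = (0,4,4,0,2,2)
P² = 128/7
sum k=2..2:
  [2] +1/8 = 1/8
S = 1/8
C² = P²·S² = 2/7 ; C = +0.534522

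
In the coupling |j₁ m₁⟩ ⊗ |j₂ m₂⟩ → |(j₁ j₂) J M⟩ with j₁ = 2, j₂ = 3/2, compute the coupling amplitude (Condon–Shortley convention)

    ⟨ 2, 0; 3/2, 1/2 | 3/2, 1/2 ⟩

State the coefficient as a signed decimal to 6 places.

√[4·2!2!1!/6! · 2!2!2!1!2!1!] = √(16/45)
  +(−1)^1/∏(1,1,1,1,1,0)! = -1  (running -1)
  +(−1)^2/∏(2,0,0,0,2,1)! = 1/4  (running -3/4)
⟨..|..⟩ = √(16/45)·(-3/4) = -0.447214

-0.447214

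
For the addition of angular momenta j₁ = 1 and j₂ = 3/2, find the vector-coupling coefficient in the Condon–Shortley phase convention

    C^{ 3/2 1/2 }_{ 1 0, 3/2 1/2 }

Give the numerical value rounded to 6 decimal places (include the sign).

triangle: 1!×1!×2!/5! = 2/120
(j±m)!: 1!×1!×2!×1!×2!×1! = 4
prefactor² = (2J+1)×Δ×N² = 4/15
  k=0: +1/(0!×1!×1!×2!×0!×0!) = 1/2
  k=1: −1/(1!×0!×0!×1!×1!×1!) = -1
Σ = -1/2  ⇒  CG² = 4/15×(-1/2)² = 1/15
CG = −√(1/15) = -0.258199

−√(1/15) = -0.258199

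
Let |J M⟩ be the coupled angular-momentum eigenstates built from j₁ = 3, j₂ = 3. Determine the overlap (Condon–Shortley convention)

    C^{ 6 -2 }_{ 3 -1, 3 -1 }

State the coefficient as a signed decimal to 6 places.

j₁+j₂−J=0  J+j₁−j₂=6  J−j₁+j₂=6  j₁+j₂+J+1=13
(j₁±m₁, j₂±m₂, J±M) = (2,4,2,4,4,8)
P² = 26542080/11
sum k=0..0:
  [0] +1/2304 = 1/2304
S = 1/2304
C² = P²·S² = 5/11 ; C = +0.674200

+√(5/11) = +0.674200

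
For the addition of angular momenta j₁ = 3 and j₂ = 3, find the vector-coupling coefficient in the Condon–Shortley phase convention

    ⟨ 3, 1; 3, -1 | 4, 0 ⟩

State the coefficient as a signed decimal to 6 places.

√[9·2!4!4!/11! · 4!2!2!4!4!4!] = √(663552/1925)
  +(−1)^0/∏(0,2,2,2,2,2)! = 1/32  (running 1/32)
  +(−1)^1/∏(1,1,1,1,3,3)! = -1/36  (running 1/288)
  +(−1)^2/∏(2,0,0,0,4,4)! = 1/1152  (running 5/1152)
⟨..|..⟩ = √(663552/1925)·(5/1152) = +0.080582

+√(1/154) ≈ +0.080582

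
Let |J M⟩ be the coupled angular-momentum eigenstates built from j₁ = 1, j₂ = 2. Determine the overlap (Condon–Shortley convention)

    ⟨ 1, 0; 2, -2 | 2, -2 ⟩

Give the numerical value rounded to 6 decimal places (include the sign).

+0.816497  (= +√(2/3))

√[5·1!1!3!/6! · 1!1!0!4!0!4!] = √(24)
  +(−1)^0/∏(0,1,1,0,0,3)! = 1/6  (running 1/6)
⟨..|..⟩ = √(24)·(1/6) = +0.816497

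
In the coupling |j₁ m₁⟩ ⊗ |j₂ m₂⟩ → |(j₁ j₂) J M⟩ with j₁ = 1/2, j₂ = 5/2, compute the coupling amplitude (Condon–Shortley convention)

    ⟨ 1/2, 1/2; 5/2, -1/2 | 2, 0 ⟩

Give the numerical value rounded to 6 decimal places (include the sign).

+0.707107  (= +√(1/2))

√[5·1!0!4!/6! · 1!0!2!3!2!2!] = √(8)
  +(−1)^0/∏(0,1,0,2,0,2)! = 1/4  (running 1/4)
⟨..|..⟩ = √(8)·(1/4) = +0.707107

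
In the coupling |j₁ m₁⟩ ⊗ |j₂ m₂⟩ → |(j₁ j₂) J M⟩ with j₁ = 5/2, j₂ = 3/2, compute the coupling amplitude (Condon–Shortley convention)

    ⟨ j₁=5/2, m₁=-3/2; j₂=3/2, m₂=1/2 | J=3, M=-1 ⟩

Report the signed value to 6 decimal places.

j₁+j₂−J=1  J+j₁−j₂=4  J−j₁+j₂=2  j₁+j₂+J+1=8
(j₁±m₁, j₂±m₂, J±M) = (1,4,2,1,2,4)
P² = 96/5
sum k=0..1:
  [0] +1/48 = 1/48
  [1] −1/6 = -1/6
S = -7/48
C² = P²·S² = 49/120 ; C = -0.639010

-0.639010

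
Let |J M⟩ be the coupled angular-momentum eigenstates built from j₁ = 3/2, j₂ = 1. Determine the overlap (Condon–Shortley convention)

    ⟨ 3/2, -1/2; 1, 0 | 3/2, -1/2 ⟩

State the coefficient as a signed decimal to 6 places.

√[4·1!2!1!/5! · 1!2!1!1!1!2!] = √(4/15)
  +(−1)^0/∏(0,1,2,1,0,0)! = 1/2  (running 1/2)
  +(−1)^1/∏(1,0,1,0,1,1)! = -1  (running -1/2)
⟨..|..⟩ = √(4/15)·(-1/2) = -0.258199

-0.258199  (= −√(1/15))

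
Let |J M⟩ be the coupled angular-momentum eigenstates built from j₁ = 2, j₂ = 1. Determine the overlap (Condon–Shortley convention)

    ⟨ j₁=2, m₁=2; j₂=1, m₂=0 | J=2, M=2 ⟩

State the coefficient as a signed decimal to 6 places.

j₁+j₂−J=1  J+j₁−j₂=3  J−j₁+j₂=1  j₁+j₂+J+1=6
(j₁±m₁, j₂±m₂, J±M) = (4,0,1,1,4,0)
P² = 24
sum k=0..0:
  [0] +1/6 = 1/6
S = 1/6
C² = P²·S² = 2/3 ; C = +0.816497

+√(2/3) ≈ +0.816497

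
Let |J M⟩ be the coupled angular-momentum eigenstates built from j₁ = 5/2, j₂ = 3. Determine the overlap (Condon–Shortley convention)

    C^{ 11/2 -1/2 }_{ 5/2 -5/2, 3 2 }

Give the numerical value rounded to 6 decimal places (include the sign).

j₁+j₂−J=0  J+j₁−j₂=5  J−j₁+j₂=6  j₁+j₂+J+1=12
(j₁±m₁, j₂±m₂, J±M) = (0,5,5,1,5,6)
P² = 207360000/77
sum k=0..0:
  [0] +1/14400 = 1/14400
S = 1/14400
C² = P²·S² = 1/77 ; C = +0.113961

+0.113961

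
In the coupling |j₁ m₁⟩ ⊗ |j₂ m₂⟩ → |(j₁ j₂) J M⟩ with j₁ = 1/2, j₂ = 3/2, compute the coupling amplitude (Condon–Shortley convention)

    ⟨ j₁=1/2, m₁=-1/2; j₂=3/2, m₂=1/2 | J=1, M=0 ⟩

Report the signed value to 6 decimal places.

−√(1/2) = -0.707107

j₁+j₂−J=1  J+j₁−j₂=0  J−j₁+j₂=2  j₁+j₂+J+1=4
(j₁±m₁, j₂±m₂, J±M) = (0,1,2,1,1,1)
P² = 1/2
sum k=1..1:
  [1] −1/1 = -1
S = -1
C² = P²·S² = 1/2 ; C = -0.707107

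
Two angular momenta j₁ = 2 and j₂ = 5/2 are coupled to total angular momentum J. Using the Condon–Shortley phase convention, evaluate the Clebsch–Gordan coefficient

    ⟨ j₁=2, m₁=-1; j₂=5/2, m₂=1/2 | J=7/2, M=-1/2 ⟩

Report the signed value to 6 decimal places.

triangle: 1!*3!*4!/9! = 144/362880
(j±m)!: 1!*3!*3!*2!*3!*4! = 10368
prefactor² = (2J+1)*Δ*N² = 1152/35
  k=0: +1/(0!*1!*3!*3!*0!*1!) = 1/36
  k=1: −1/(1!*0!*2!*2!*1!*2!) = -1/8
Σ = -7/72  ⇒  CG² = 1152/35*(-7/72)² = 14/45
CG = −√(14/45) = -0.557773

−√(14/45) = -0.557773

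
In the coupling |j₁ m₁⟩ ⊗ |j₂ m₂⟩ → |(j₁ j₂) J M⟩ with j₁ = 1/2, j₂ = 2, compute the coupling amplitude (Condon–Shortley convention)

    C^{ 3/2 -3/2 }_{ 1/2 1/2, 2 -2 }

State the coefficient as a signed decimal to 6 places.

j₁+j₂−J=1  J+j₁−j₂=0  J−j₁+j₂=3  j₁+j₂+J+1=5
(j₁±m₁, j₂±m₂, J±M) = (1,0,0,4,0,3)
P² = 144/5
sum k=0..0:
  [0] +1/6 = 1/6
S = 1/6
C² = P²·S² = 4/5 ; C = +0.894427

+√(4/5) ≈ +0.894427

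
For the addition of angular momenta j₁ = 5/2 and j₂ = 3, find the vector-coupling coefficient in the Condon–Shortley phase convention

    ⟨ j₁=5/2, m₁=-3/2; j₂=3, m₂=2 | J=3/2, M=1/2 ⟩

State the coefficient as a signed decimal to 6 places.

−√(1/21) ≈ -0.218218

triangle: 4!·1!·2!/8! = 48/40320
(j±m)!: 1!·4!·5!·1!·2!·1! = 5760
prefactor² = (2J+1)·Δ·N² = 192/7
  k=3: −1/(3!·1!·1!·2!·0!·0!) = -1/12
  k=4: +1/(4!·0!·0!·1!·1!·1!) = 1/24
Σ = -1/24  ⇒  CG² = 192/7·(-1/24)² = 1/21
CG = −√(1/21) = -0.218218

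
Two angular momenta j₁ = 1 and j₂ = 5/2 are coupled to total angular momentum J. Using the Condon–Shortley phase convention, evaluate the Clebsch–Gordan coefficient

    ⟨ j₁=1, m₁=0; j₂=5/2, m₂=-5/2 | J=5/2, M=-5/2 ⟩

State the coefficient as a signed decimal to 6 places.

+√(5/7) ≈ +0.845154

√[6·1!1!4!/7! · 1!1!0!5!0!5!] = √(2880/7)
  +(−1)^0/∏(0,1,1,0,0,4)! = 1/24  (running 1/24)
⟨..|..⟩ = √(2880/7)·(1/24) = +0.845154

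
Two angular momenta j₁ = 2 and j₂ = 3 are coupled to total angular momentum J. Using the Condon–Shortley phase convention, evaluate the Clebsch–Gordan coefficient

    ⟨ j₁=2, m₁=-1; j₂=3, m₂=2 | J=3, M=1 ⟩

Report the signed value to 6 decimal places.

triangle: 2!·2!·4!/9! = 96/362880
(j±m)!: 1!·3!·5!·1!·4!·2! = 34560
prefactor² = (2J+1)·Δ·N² = 64
  k=1: −1/(1!·1!·2!·4!·0!·0!) = -1/48
  k=2: +1/(2!·0!·1!·3!·1!·1!) = 1/12
Σ = 1/16  ⇒  CG² = 64·1/16² = 1/4
CG = +√(1/4) = +0.500000

+√(1/4) ≈ +0.500000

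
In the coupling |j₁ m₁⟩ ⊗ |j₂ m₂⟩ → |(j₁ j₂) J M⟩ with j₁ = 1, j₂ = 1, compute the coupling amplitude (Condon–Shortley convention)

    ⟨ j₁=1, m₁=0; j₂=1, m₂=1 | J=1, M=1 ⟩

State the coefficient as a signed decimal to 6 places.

j₁+j₂−J=1  J+j₁−j₂=1  J−j₁+j₂=1  j₁+j₂+J+1=4
(j₁±m₁, j₂±m₂, J±M) = (1,1,2,0,2,0)
P² = 1/2
sum k=1..1:
  [1] −1/1 = -1
S = -1
C² = P²·S² = 1/2 ; C = -0.707107

-0.707107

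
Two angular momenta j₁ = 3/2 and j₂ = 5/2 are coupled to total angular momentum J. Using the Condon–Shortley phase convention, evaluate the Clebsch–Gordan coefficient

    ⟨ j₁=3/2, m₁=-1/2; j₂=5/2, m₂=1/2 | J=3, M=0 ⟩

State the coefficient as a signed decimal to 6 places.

−√(1/5) = -0.447214

triangle: 1!×2!×4!/8! = 48/40320
(j±m)!: 1!×2!×3!×2!×3!×3! = 864
prefactor² = (2J+1)×Δ×N² = 36/5
  k=0: +1/(0!×1!×2!×3!×0!×1!) = 1/12
  k=1: −1/(1!×0!×1!×2!×1!×2!) = -1/4
Σ = -1/6  ⇒  CG² = 36/5×(-1/6)² = 1/5
CG = −√(1/5) = -0.447214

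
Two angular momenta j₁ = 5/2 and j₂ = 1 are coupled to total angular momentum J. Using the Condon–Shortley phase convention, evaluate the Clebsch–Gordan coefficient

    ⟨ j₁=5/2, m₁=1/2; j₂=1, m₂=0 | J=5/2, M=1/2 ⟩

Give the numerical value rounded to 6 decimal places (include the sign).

triangle: 1!*4!*1!/7! = 24/5040
(j±m)!: 3!*2!*1!*1!*3!*2! = 144
prefactor² = (2J+1)*Δ*N² = 144/35
  k=0: +1/(0!*1!*2!*1!*2!*0!) = 1/4
  k=1: −1/(1!*0!*1!*0!*3!*1!) = -1/6
Σ = 1/12  ⇒  CG² = 144/35*1/12² = 1/35
CG = +√(1/35) = +0.169031

+0.169031  (= +√(1/35))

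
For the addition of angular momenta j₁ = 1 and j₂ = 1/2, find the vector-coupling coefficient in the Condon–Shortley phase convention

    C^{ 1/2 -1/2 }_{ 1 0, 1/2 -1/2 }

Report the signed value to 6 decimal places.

+0.577350  (= +√(1/3))

triangle: 1!*1!*0!/3! = 1/6
(j±m)!: 1!*1!*0!*1!*0!*1! = 1
prefactor² = (2J+1)*Δ*N² = 1/3
  k=0: +1/(0!*1!*1!*0!*0!*0!) = 1
Σ = 1  ⇒  CG² = 1/3*1² = 1/3
CG = +√(1/3) = +0.577350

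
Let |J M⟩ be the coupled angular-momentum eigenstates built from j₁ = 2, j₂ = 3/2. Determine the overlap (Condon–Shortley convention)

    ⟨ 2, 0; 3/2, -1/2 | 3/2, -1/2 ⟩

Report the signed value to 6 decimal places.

-0.447214  (= −√(1/5))

√[4·2!2!1!/6! · 2!2!1!2!1!2!] = √(16/45)
  +(−1)^0/∏(0,2,2,1,0,0)! = 1/4  (running 1/4)
  +(−1)^1/∏(1,1,1,0,1,1)! = -1  (running -3/4)
⟨..|..⟩ = √(16/45)·(-3/4) = -0.447214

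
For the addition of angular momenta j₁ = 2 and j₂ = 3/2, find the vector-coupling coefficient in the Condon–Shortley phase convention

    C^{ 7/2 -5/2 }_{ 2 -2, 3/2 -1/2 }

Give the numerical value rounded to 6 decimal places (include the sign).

+0.654654  (= +√(3/7))

√[8·0!4!3!/8! · 0!4!1!2!1!6!] = √(6912/7)
  +(−1)^0/∏(0,0,4,1,0,2)! = 1/48  (running 1/48)
⟨..|..⟩ = √(6912/7)·(1/48) = +0.654654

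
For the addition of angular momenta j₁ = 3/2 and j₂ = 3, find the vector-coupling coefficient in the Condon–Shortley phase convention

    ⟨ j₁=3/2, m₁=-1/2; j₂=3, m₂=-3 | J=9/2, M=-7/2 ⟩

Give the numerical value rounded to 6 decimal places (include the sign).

+0.577350

j₁+j₂−J=0  J+j₁−j₂=3  J−j₁+j₂=6  j₁+j₂+J+1=10
(j₁±m₁, j₂±m₂, J±M) = (1,2,0,6,1,8)
P² = 691200
sum k=0..0:
  [0] +1/1440 = 1/1440
S = 1/1440
C² = P²·S² = 1/3 ; C = +0.577350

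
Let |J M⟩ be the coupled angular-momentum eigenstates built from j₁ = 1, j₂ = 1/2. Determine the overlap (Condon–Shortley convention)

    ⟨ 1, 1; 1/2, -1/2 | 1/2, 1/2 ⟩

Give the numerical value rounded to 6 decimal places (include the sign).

+0.816497  (= +√(2/3))

√[2·1!1!0!/3! · 2!0!0!1!1!0!] = √(2/3)
  +(−1)^0/∏(0,1,0,0,1,0)! = 1  (running 1)
⟨..|..⟩ = √(2/3)·(1) = +0.816497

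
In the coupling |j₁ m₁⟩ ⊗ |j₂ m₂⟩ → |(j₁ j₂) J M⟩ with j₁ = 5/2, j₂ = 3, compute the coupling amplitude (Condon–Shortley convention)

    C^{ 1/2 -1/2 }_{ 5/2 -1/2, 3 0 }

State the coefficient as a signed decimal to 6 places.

j₁+j₂−J=5  J+j₁−j₂=0  J−j₁+j₂=1  j₁+j₂+J+1=7
(j₁±m₁, j₂±m₂, J±M) = (2,3,3,3,0,1)
P² = 144/7
sum k=3..3:
  [3] −1/12 = -1/12
S = -1/12
C² = P²·S² = 1/7 ; C = -0.377964

−√(1/7) ≈ -0.377964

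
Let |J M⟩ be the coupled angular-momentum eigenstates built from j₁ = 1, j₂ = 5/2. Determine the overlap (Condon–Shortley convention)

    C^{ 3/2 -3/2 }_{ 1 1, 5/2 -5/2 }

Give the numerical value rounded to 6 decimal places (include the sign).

triangle: 2!*0!*3!/6! = 12/720
(j±m)!: 2!*0!*0!*5!*0!*3! = 1440
prefactor² = (2J+1)*Δ*N² = 96
  k=0: +1/(0!*2!*0!*0!*0!*3!) = 1/12
Σ = 1/12  ⇒  CG² = 96*1/12² = 2/3
CG = +√(2/3) = +0.816497

+√(2/3) = +0.816497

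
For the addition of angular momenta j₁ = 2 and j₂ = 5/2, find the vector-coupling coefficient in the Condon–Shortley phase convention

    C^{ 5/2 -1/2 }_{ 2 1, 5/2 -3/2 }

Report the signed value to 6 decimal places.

triangle: 2!×2!×3!/8! = 24/40320
(j±m)!: 3!×1!×1!×4!×2!×3! = 1728
prefactor² = (2J+1)×Δ×N² = 216/35
  k=0: +1/(0!×2!×1!×1!×1!×2!) = 1/4
  k=1: −1/(1!×1!×0!×0!×2!×3!) = -1/12
Σ = 1/6  ⇒  CG² = 216/35×1/6² = 6/35
CG = +√(6/35) = +0.414039

+√(6/35) = +0.414039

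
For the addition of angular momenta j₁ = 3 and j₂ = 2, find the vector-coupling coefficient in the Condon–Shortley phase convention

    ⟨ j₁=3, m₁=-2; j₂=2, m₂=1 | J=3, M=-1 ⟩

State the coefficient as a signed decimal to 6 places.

√[7·2!4!2!/9! · 1!5!3!1!2!4!] = √(64)
  +(−1)^1/∏(1,1,4,2,0,0)! = -1/48  (running -1/48)
  +(−1)^2/∏(2,0,3,1,1,1)! = 1/12  (running 1/16)
⟨..|..⟩ = √(64)·(1/16) = +0.500000

+√(1/4) ≈ +0.500000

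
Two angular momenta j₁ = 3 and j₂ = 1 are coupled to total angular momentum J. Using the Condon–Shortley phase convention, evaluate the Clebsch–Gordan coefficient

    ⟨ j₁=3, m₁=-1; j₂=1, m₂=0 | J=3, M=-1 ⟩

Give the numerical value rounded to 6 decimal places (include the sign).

triangle: 1!×5!×1!/8! = 120/40320
(j±m)!: 2!×4!×1!×1!×2!×4! = 2304
prefactor² = (2J+1)×Δ×N² = 48
  k=0: +1/(0!×1!×4!×1!×1!×0!) = 1/24
  k=1: −1/(1!×0!×3!×0!×2!×1!) = -1/12
Σ = -1/24  ⇒  CG² = 48×(-1/24)² = 1/12
CG = −√(1/12) = -0.288675

-0.288675  (= −√(1/12))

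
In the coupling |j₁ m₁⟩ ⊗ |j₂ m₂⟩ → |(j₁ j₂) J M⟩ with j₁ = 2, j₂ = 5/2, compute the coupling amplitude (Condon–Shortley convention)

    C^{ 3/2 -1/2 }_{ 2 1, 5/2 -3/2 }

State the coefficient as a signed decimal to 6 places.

−√(2/105) ≈ -0.138013

triangle: 3!·1!·2!/7! = 12/5040
(j±m)!: 3!·1!·1!·4!·1!·2! = 288
prefactor² = (2J+1)·Δ·N² = 96/35
  k=0: +1/(0!·3!·1!·1!·0!·1!) = 1/6
  k=1: −1/(1!·2!·0!·0!·1!·2!) = -1/4
Σ = -1/12  ⇒  CG² = 96/35·(-1/12)² = 2/105
CG = −√(2/105) = -0.138013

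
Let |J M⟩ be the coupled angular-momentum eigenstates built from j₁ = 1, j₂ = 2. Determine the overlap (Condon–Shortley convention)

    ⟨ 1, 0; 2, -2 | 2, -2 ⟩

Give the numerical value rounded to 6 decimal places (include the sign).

+√(2/3) ≈ +0.816497

√[5·1!1!3!/6! · 1!1!0!4!0!4!] = √(24)
  +(−1)^0/∏(0,1,1,0,0,3)! = 1/6  (running 1/6)
⟨..|..⟩ = √(24)·(1/6) = +0.816497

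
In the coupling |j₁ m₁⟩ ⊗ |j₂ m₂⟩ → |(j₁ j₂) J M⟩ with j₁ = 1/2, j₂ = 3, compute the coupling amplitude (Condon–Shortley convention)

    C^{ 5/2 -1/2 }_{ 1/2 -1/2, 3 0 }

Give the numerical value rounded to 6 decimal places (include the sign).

−√(3/7) = -0.654654

j₁+j₂−J=1  J+j₁−j₂=0  J−j₁+j₂=5  j₁+j₂+J+1=7
(j₁±m₁, j₂±m₂, J±M) = (0,1,3,3,2,3)
P² = 432/7
sum k=1..1:
  [1] −1/12 = -1/12
S = -1/12
C² = P²·S² = 3/7 ; C = -0.654654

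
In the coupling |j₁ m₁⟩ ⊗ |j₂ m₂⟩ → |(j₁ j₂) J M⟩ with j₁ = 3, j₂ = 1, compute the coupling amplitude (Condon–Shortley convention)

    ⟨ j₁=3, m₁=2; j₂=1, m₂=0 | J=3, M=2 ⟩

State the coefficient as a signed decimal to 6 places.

+0.577350

√[7·1!5!1!/8! · 5!1!1!1!5!1!] = √(300)
  +(−1)^0/∏(0,1,1,1,4,0)! = 1/24  (running 1/24)
  +(−1)^1/∏(1,0,0,0,5,1)! = -1/120  (running 1/30)
⟨..|..⟩ = √(300)·(1/30) = +0.577350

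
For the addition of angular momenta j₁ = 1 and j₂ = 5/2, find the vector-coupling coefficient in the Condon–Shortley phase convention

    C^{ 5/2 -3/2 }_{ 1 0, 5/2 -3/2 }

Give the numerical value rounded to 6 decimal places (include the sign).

+√(9/35) = +0.507093

j₁+j₂−J=1  J+j₁−j₂=1  J−j₁+j₂=4  j₁+j₂+J+1=7
(j₁±m₁, j₂±m₂, J±M) = (1,1,1,4,1,4)
P² = 576/35
sum k=0..1:
  [0] +1/6 = 1/6
  [1] −1/24 = -1/24
S = 1/8
C² = P²·S² = 9/35 ; C = +0.507093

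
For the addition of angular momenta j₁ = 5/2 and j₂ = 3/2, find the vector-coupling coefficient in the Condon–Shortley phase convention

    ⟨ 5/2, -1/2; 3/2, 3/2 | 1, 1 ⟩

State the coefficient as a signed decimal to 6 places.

j₁+j₂−J=3  J+j₁−j₂=2  J−j₁+j₂=0  j₁+j₂+J+1=6
(j₁±m₁, j₂±m₂, J±M) = (2,3,3,0,2,0)
P² = 36/5
sum k=3..3:
  [3] −1/12 = -1/12
S = -1/12
C² = P²·S² = 1/20 ; C = -0.223607

-0.223607  (= −√(1/20))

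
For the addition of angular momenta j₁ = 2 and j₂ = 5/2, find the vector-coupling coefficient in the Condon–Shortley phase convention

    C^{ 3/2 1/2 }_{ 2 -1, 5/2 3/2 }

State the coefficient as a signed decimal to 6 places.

triangle: 3!×1!×2!/7! = 12/5040
(j±m)!: 1!×3!×4!×1!×2!×1! = 288
prefactor² = (2J+1)×Δ×N² = 96/35
  k=2: +1/(2!×1!×1!×2!×0!×0!) = 1/4
  k=3: −1/(3!×0!×0!×1!×1!×1!) = -1/6
Σ = 1/12  ⇒  CG² = 96/35×1/12² = 2/105
CG = +√(2/105) = +0.138013

+√(2/105) ≈ +0.138013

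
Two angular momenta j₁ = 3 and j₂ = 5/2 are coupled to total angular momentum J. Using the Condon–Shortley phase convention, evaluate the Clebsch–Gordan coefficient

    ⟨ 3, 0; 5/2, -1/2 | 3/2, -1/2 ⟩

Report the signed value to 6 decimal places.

+√(4/35) ≈ +0.338062

triangle: 4!·2!·1!/8! = 48/40320
(j±m)!: 3!·3!·2!·3!·1!·2! = 864
prefactor² = (2J+1)·Δ·N² = 144/35
  k=1: −1/(1!·3!·2!·1!·0!·0!) = -1/12
  k=2: +1/(2!·2!·1!·0!·1!·1!) = 1/4
Σ = 1/6  ⇒  CG² = 144/35·1/6² = 4/35
CG = +√(4/35) = +0.338062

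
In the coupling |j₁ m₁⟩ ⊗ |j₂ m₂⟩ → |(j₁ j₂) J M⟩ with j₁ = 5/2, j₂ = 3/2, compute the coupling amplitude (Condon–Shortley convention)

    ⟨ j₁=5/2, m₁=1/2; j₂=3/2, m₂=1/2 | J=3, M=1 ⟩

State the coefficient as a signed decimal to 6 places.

√[7·1!4!2!/8! · 3!2!2!1!4!2!] = √(48/5)
  +(−1)^0/∏(0,1,2,2,2,0)! = 1/8  (running 1/8)
  +(−1)^1/∏(1,0,1,1,3,1)! = -1/6  (running -1/24)
⟨..|..⟩ = √(48/5)·(-1/24) = -0.129099

-0.129099  (= −√(1/60))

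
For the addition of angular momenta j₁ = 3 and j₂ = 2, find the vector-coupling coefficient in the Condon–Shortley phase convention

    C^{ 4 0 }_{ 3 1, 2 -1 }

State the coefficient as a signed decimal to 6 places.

j₁+j₂−J=1  J+j₁−j₂=5  J−j₁+j₂=3  j₁+j₂+J+1=10
(j₁±m₁, j₂±m₂, J±M) = (4,2,1,3,4,4)
P² = 10368/35
sum k=0..1:
  [0] +1/24 = 1/24
  [1] −1/144 = -1/144
S = 5/144
C² = P²·S² = 5/14 ; C = +0.597614

+√(5/14) ≈ +0.597614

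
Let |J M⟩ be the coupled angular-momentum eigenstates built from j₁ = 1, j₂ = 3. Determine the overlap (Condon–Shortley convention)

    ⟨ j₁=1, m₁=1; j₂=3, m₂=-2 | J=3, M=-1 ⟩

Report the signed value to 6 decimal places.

√[7·1!1!5!/8! · 2!0!1!5!2!4!] = √(240)
  +(−1)^0/∏(0,1,0,1,1,4)! = 1/24  (running 1/24)
⟨..|..⟩ = √(240)·(1/24) = +0.645497

+√(5/12) = +0.645497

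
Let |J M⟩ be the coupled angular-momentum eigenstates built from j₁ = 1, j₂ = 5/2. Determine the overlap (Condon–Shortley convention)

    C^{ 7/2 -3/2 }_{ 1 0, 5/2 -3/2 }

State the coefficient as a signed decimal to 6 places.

+0.690066

triangle: 0!×2!×5!/8! = 240/40320
(j±m)!: 1!×1!×1!×4!×2!×5! = 5760
prefactor² = (2J+1)×Δ×N² = 1920/7
  k=0: +1/(0!×0!×1!×1!×1!×4!) = 1/24
Σ = 1/24  ⇒  CG² = 1920/7×1/24² = 10/21
CG = +√(10/21) = +0.690066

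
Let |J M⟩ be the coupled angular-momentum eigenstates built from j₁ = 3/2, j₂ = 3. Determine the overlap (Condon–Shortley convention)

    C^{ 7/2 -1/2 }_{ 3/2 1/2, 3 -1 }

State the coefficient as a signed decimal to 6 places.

triangle: 1!*2!*5!/9! = 240/362880
(j±m)!: 2!*1!*2!*4!*3!*4! = 13824
prefactor² = (2J+1)*Δ*N² = 512/7
  k=0: +1/(0!*1!*1!*2!*1!*3!) = 1/12
  k=1: −1/(1!*0!*0!*1!*2!*4!) = -1/48
Σ = 1/16  ⇒  CG² = 512/7*1/16² = 2/7
CG = +√(2/7) = +0.534522

+0.534522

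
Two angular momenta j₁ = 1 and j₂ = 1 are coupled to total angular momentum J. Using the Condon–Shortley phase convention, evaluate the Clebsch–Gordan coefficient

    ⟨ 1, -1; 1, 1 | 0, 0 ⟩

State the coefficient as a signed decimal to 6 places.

triangle: 2!×0!×0!/3! = 2/6
(j±m)!: 0!×2!×2!×0!×0!×0! = 4
prefactor² = (2J+1)×Δ×N² = 4/3
  k=2: +1/(2!×0!×0!×0!×0!×0!) = 1/2
Σ = 1/2  ⇒  CG² = 4/3×1/2² = 1/3
CG = +√(1/3) = +0.577350

+0.577350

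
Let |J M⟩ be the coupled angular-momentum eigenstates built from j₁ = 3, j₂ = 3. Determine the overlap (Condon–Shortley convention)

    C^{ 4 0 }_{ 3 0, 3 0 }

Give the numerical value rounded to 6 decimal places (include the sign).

j₁+j₂−J=2  J+j₁−j₂=4  J−j₁+j₂=4  j₁+j₂+J+1=11
(j₁±m₁, j₂±m₂, J±M) = (3,3,3,3,4,4)
P² = 373248/1925
sum k=0..2:
  [0] +1/72 = 1/72
  [1] −1/16 = -1/16
  [2] +1/72 = 1/72
S = -5/144
C² = P²·S² = 18/77 ; C = -0.483494

-0.483494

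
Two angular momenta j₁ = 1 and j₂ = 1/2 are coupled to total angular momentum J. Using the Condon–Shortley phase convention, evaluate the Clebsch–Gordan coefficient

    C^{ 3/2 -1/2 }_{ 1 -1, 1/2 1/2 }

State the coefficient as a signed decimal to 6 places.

+0.577350  (= +√(1/3))

j₁+j₂−J=0  J+j₁−j₂=2  J−j₁+j₂=1  j₁+j₂+J+1=4
(j₁±m₁, j₂±m₂, J±M) = (0,2,1,0,1,2)
P² = 4/3
sum k=0..0:
  [0] +1/2 = 1/2
S = 1/2
C² = P²·S² = 1/3 ; C = +0.577350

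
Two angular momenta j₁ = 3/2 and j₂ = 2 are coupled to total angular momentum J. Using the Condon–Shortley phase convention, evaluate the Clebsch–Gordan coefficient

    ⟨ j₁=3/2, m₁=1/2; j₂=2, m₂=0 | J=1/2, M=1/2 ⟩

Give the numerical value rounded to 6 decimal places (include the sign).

triangle: 3!·0!·1!/5! = 6/120
(j±m)!: 2!·1!·2!·2!·1!·0! = 8
prefactor² = (2J+1)·Δ·N² = 4/5
  k=1: −1/(1!·2!·0!·1!·0!·0!) = -1/2
Σ = -1/2  ⇒  CG² = 4/5·(-1/2)² = 1/5
CG = −√(1/5) = -0.447214

-0.447214  (= −√(1/5))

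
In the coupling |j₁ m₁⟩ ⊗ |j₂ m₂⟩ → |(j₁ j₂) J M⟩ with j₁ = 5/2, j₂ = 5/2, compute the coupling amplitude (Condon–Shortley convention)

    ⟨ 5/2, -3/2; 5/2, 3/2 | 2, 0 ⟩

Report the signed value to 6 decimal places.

triangle: 3!·2!·2!/8! = 24/40320
(j±m)!: 1!·4!·4!·1!·2!·2! = 2304
prefactor² = (2J+1)·Δ·N² = 48/7
  k=2: +1/(2!·1!·2!·2!·0!·0!) = 1/8
  k=3: −1/(3!·0!·1!·1!·1!·1!) = -1/6
Σ = -1/24  ⇒  CG² = 48/7·(-1/24)² = 1/84
CG = −√(1/84) = -0.109109

-0.109109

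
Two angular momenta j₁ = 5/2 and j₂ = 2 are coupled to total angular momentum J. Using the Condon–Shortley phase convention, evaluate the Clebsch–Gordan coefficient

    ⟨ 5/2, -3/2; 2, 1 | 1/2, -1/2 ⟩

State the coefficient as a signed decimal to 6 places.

-0.516398  (= −√(4/15))

√[2·4!1!0!/6! · 1!4!3!1!0!1!] = √(48/5)
  +(−1)^3/∏(3,1,1,0,0,0)! = -1/6  (running -1/6)
⟨..|..⟩ = √(48/5)·(-1/6) = -0.516398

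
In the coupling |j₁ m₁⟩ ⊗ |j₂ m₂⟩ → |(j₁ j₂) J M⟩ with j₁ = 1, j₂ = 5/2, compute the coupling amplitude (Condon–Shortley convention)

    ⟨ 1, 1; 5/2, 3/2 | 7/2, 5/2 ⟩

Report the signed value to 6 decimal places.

+√(5/7) ≈ +0.845154

√[8·0!2!5!/8! · 2!0!4!1!6!1!] = √(11520/7)
  +(−1)^0/∏(0,0,0,4,2,1)! = 1/48  (running 1/48)
⟨..|..⟩ = √(11520/7)·(1/48) = +0.845154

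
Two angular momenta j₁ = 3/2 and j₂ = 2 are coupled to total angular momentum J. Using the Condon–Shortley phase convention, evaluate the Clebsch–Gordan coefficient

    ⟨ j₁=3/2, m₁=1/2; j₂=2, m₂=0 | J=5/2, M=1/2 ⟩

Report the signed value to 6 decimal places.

+0.292770

j₁+j₂−J=1  J+j₁−j₂=2  J−j₁+j₂=3  j₁+j₂+J+1=7
(j₁±m₁, j₂±m₂, J±M) = (2,1,2,2,3,2)
P² = 48/35
sum k=0..1:
  [0] +1/2 = 1/2
  [1] −1/4 = -1/4
S = 1/4
C² = P²·S² = 3/35 ; C = +0.292770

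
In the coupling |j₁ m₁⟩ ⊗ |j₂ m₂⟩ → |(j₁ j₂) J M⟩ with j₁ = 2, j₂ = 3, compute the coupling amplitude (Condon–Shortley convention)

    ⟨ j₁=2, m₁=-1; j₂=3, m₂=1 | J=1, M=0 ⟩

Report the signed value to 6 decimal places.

j₁+j₂−J=4  J+j₁−j₂=0  J−j₁+j₂=2  j₁+j₂+J+1=7
(j₁±m₁, j₂±m₂, J±M) = (1,3,4,2,1,1)
P² = 288/35
sum k=3..3:
  [3] −1/6 = -1/6
S = -1/6
C² = P²·S² = 8/35 ; C = -0.478091

−√(8/35) = -0.478091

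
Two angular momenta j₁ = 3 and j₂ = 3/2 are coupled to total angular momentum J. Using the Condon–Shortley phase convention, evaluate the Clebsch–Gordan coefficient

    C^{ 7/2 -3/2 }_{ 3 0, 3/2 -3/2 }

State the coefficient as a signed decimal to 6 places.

+0.690066  (= +√(10/21))

j₁+j₂−J=1  J+j₁−j₂=5  J−j₁+j₂=2  j₁+j₂+J+1=9
(j₁±m₁, j₂±m₂, J±M) = (3,3,0,3,2,5)
P² = 1920/7
sum k=0..0:
  [0] +1/24 = 1/24
S = 1/24
C² = P²·S² = 10/21 ; C = +0.690066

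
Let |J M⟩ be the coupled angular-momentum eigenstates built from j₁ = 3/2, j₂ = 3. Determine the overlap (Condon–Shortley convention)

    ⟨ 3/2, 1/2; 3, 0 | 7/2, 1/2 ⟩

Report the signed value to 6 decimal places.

triangle: 1!*2!*5!/9! = 240/362880
(j±m)!: 2!*1!*3!*3!*4!*3! = 10368
prefactor² = (2J+1)*Δ*N² = 384/7
  k=0: +1/(0!*1!*1!*3!*1!*2!) = 1/12
  k=1: −1/(1!*0!*0!*2!*2!*3!) = -1/24
Σ = 1/24  ⇒  CG² = 384/7*1/24² = 2/21
CG = +√(2/21) = +0.308607

+0.308607  (= +√(2/21))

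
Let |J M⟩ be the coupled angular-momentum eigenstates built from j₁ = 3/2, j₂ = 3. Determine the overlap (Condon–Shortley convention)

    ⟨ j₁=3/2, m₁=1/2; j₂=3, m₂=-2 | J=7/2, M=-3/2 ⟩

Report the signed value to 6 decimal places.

j₁+j₂−J=1  J+j₁−j₂=2  J−j₁+j₂=5  j₁+j₂+J+1=9
(j₁±m₁, j₂±m₂, J±M) = (2,1,1,5,2,5)
P² = 6400/21
sum k=0..1:
  [0] +1/24 = 1/24
  [1] −1/240 = -1/240
S = 3/80
C² = P²·S² = 3/7 ; C = +0.654654

+0.654654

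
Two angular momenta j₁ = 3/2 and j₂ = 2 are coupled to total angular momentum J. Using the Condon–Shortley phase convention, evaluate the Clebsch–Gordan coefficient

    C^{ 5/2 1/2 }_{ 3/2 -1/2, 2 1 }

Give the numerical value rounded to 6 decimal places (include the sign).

√[6·1!2!3!/7! · 1!2!3!1!3!2!] = √(72/35)
  +(−1)^0/∏(0,1,2,3,0,0)! = 1/12  (running 1/12)
  +(−1)^1/∏(1,0,1,2,1,1)! = -1/2  (running -5/12)
⟨..|..⟩ = √(72/35)·(-5/12) = -0.597614

-0.597614  (= −√(5/14))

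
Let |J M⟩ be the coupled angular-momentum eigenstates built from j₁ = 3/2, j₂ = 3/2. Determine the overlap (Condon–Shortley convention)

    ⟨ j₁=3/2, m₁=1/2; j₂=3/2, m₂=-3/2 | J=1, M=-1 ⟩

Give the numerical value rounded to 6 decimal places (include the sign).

+0.547723

√[3·2!1!1!/5! · 2!1!0!3!0!2!] = √(6/5)
  +(−1)^0/∏(0,2,1,0,0,1)! = 1/2  (running 1/2)
⟨..|..⟩ = √(6/5)·(1/2) = +0.547723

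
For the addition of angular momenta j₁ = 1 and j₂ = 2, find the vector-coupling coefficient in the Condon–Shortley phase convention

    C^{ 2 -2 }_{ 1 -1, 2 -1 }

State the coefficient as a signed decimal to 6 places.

-0.577350

j₁+j₂−J=1  J+j₁−j₂=1  J−j₁+j₂=3  j₁+j₂+J+1=6
(j₁±m₁, j₂±m₂, J±M) = (0,2,1,3,0,4)
P² = 12
sum k=1..1:
  [1] −1/6 = -1/6
S = -1/6
C² = P²·S² = 1/3 ; C = -0.577350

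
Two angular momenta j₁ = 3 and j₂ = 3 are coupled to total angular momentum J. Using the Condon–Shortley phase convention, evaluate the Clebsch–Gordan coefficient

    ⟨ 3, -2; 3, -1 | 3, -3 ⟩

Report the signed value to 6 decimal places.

+√(1/3) ≈ +0.577350

√[7·3!3!3!/10! · 1!5!2!4!0!6!] = √(1728)
  +(−1)^2/∏(2,1,3,0,0,3)! = 1/72  (running 1/72)
⟨..|..⟩ = √(1728)·(1/72) = +0.577350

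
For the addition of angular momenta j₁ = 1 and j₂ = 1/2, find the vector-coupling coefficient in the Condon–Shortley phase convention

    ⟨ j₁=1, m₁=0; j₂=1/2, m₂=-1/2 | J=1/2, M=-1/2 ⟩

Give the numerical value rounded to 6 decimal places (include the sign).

j₁+j₂−J=1  J+j₁−j₂=1  J−j₁+j₂=0  j₁+j₂+J+1=3
(j₁±m₁, j₂±m₂, J±M) = (1,1,0,1,0,1)
P² = 1/3
sum k=0..0:
  [0] +1/1 = 1
S = 1
C² = P²·S² = 1/3 ; C = +0.577350

+0.577350  (= +√(1/3))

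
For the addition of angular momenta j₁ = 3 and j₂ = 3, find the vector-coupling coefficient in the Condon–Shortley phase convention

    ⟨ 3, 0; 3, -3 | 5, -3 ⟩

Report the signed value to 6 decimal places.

+√(1/3) ≈ +0.577350

j₁+j₂−J=1  J+j₁−j₂=5  J−j₁+j₂=5  j₁+j₂+J+1=12
(j₁±m₁, j₂±m₂, J±M) = (3,3,0,6,2,8)
P² = 691200
sum k=0..0:
  [0] +1/1440 = 1/1440
S = 1/1440
C² = P²·S² = 1/3 ; C = +0.577350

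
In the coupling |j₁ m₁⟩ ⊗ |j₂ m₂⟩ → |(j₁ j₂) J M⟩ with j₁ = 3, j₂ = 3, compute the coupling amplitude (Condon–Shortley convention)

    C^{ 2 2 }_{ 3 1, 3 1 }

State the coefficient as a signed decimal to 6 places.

j₁+j₂−J=4  J+j₁−j₂=2  J−j₁+j₂=2  j₁+j₂+J+1=9
(j₁±m₁, j₂±m₂, J±M) = (4,2,4,2,4,0)
P² = 512/7
sum k=2..2:
  [2] +1/16 = 1/16
S = 1/16
C² = P²·S² = 2/7 ; C = +0.534522

+√(2/7) ≈ +0.534522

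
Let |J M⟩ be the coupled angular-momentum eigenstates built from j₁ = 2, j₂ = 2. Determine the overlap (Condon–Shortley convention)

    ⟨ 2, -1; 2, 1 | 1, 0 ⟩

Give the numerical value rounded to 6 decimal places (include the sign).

+√(1/10) ≈ +0.316228

j₁+j₂−J=3  J+j₁−j₂=1  J−j₁+j₂=1  j₁+j₂+J+1=6
(j₁±m₁, j₂±m₂, J±M) = (1,3,3,1,1,1)
P² = 9/10
sum k=2..3:
  [2] +1/2 = 1/2
  [3] −1/6 = -1/6
S = 1/3
C² = P²·S² = 1/10 ; C = +0.316228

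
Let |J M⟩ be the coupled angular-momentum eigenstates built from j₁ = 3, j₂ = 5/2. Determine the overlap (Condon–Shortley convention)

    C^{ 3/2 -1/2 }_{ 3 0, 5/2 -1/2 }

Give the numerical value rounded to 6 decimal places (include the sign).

+0.338062  (= +√(4/35))

triangle: 4!*2!*1!/8! = 48/40320
(j±m)!: 3!*3!*2!*3!*1!*2! = 864
prefactor² = (2J+1)*Δ*N² = 144/35
  k=1: −1/(1!*3!*2!*1!*0!*0!) = -1/12
  k=2: +1/(2!*2!*1!*0!*1!*1!) = 1/4
Σ = 1/6  ⇒  CG² = 144/35*1/6² = 4/35
CG = +√(4/35) = +0.338062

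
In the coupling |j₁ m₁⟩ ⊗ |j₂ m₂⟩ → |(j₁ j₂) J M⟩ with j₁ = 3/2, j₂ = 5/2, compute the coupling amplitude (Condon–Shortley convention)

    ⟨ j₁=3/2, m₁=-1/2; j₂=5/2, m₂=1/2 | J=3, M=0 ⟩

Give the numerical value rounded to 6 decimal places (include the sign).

-0.447214  (= −√(1/5))

triangle: 1!·2!·4!/8! = 48/40320
(j±m)!: 1!·2!·3!·2!·3!·3! = 864
prefactor² = (2J+1)·Δ·N² = 36/5
  k=0: +1/(0!·1!·2!·3!·0!·1!) = 1/12
  k=1: −1/(1!·0!·1!·2!·1!·2!) = -1/4
Σ = -1/6  ⇒  CG² = 36/5·(-1/6)² = 1/5
CG = −√(1/5) = -0.447214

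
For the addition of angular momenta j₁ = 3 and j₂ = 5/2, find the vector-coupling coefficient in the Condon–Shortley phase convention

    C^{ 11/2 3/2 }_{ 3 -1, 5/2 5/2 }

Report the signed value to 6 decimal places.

+0.213201  (= +√(1/22))

√[12·0!6!5!/12! · 2!4!5!0!7!4!] = √(16588800/11)
  +(−1)^0/∏(0,0,4,5,2,0)! = 1/5760  (running 1/5760)
⟨..|..⟩ = √(16588800/11)·(1/5760) = +0.213201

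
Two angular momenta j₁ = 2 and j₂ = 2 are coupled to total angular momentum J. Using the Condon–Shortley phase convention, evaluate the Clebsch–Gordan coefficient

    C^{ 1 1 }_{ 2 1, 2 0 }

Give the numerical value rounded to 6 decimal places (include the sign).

√[3·3!1!1!/6! · 3!1!2!2!2!0!] = √(6/5)
  +(−1)^1/∏(1,2,0,1,1,0)! = -1/2  (running -1/2)
⟨..|..⟩ = √(6/5)·(-1/2) = -0.547723

−√(3/10) ≈ -0.547723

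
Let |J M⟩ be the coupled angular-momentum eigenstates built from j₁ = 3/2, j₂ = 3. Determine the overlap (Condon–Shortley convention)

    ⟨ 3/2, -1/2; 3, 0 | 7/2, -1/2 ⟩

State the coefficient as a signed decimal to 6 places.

j₁+j₂−J=1  J+j₁−j₂=2  J−j₁+j₂=5  j₁+j₂+J+1=9
(j₁±m₁, j₂±m₂, J±M) = (1,2,3,3,3,4)
P² = 384/7
sum k=0..1:
  [0] +1/24 = 1/24
  [1] −1/12 = -1/12
S = -1/24
C² = P²·S² = 2/21 ; C = -0.308607

−√(2/21) ≈ -0.308607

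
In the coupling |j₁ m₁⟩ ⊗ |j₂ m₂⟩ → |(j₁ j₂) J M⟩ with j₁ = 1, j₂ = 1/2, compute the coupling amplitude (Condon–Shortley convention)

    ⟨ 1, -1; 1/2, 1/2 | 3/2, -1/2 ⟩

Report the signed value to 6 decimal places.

j₁+j₂−J=0  J+j₁−j₂=2  J−j₁+j₂=1  j₁+j₂+J+1=4
(j₁±m₁, j₂±m₂, J±M) = (0,2,1,0,1,2)
P² = 4/3
sum k=0..0:
  [0] +1/2 = 1/2
S = 1/2
C² = P²·S² = 1/3 ; C = +0.577350

+√(1/3) = +0.577350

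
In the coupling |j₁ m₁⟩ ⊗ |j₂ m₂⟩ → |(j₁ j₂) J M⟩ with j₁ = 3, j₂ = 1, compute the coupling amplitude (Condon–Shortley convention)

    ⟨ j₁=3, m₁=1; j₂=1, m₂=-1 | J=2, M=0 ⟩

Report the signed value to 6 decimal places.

j₁+j₂−J=2  J+j₁−j₂=4  J−j₁+j₂=0  j₁+j₂+J+1=7
(j₁±m₁, j₂±m₂, J±M) = (4,2,0,2,2,2)
P² = 128/7
sum k=0..0:
  [0] +1/8 = 1/8
S = 1/8
C² = P²·S² = 2/7 ; C = +0.534522

+0.534522  (= +√(2/7))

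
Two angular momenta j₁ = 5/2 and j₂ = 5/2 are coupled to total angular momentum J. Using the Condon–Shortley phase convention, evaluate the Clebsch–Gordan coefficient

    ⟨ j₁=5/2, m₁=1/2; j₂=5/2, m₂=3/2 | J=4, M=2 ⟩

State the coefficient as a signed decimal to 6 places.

triangle: 1!·4!·4!/10! = 576/3628800
(j±m)!: 3!·2!·4!·1!·6!·2! = 414720
prefactor² = (2J+1)·Δ·N² = 20736/35
  k=0: +1/(0!·1!·2!·4!·2!·0!) = 1/96
  k=1: −1/(1!·0!·1!·3!·3!·1!) = -1/36
Σ = -5/288  ⇒  CG² = 20736/35·(-5/288)² = 5/28
CG = −√(5/28) = -0.422577

−√(5/28) = -0.422577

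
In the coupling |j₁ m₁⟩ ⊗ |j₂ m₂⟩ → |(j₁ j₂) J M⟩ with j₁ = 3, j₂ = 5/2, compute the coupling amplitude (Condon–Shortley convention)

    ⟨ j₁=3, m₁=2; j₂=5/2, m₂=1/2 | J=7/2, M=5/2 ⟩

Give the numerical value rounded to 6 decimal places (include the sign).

j₁+j₂−J=2  J+j₁−j₂=4  J−j₁+j₂=3  j₁+j₂+J+1=10
(j₁±m₁, j₂±m₂, J±M) = (5,1,3,2,6,1)
P² = 4608/7
sum k=0..1:
  [0] +1/72 = 1/72
  [1] −1/48 = -1/48
S = -1/144
C² = P²·S² = 2/63 ; C = -0.178174

-0.178174  (= −√(2/63))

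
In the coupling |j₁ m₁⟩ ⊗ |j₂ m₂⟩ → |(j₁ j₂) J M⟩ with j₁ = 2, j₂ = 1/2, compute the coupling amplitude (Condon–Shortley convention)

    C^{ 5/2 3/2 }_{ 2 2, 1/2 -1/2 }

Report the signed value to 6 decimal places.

+√(1/5) = +0.447214

triangle: 0!·4!·1!/6! = 24/720
(j±m)!: 4!·0!·0!·1!·4!·1! = 576
prefactor² = (2J+1)·Δ·N² = 576/5
  k=0: +1/(0!·0!·0!·0!·4!·1!) = 1/24
Σ = 1/24  ⇒  CG² = 576/5·1/24² = 1/5
CG = +√(1/5) = +0.447214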